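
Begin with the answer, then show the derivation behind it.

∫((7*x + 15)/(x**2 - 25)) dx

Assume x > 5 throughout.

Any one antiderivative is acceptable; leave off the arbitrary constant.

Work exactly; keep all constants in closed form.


The answer is 5*log(x - 5) + 2*log(x + 5).
Step 1. Decompose ∫((7*x + 15)/(x**2 - 25)) dx by partial fractions, (7*x + 15)/(x**2 - 25) = 2/(x + 5) + 5/(x - 5): now ∫(5/(x - 5)) dx + ∫(2/(x + 5)) dx.
Step 2. Evaluate the standard form [assuming x > -5]: now 2*log(x + 5) + ∫(5/(x - 5)) dx.
Step 3. Evaluate the standard form [assuming x > 5]: now 5*log(x - 5) + 2*log(x + 5).
Answer: 5*log(x - 5) + 2*log(x + 5).


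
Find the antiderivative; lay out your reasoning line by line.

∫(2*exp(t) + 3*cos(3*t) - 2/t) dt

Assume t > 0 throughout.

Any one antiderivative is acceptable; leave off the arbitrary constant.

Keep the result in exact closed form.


Step 1. Rewrite: now ∫(-2/t) dt + ∫(2*exp(t)) dt + ∫(3*cos(3*t)) dt.
Step 2. Evaluate the standard form [assuming t > 0]: now -2*log(t) + ∫(2*exp(t)) dt + ∫(3*cos(3*t)) dt.
Step 3. Evaluate the standard form: now 2*exp(t) - 2*log(t) + ∫(3*cos(3*t)) dt.
Step 4. Evaluate the standard form: now 2*exp(t) - 2*log(t) + sin(3*t).
Answer: 2*exp(t) - 2*log(t) + sin(3*t).


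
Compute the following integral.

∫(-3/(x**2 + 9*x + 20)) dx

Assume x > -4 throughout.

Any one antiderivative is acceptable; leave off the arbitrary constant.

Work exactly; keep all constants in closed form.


Answer: -3*log(x + 4) + 3*log(x + 5).


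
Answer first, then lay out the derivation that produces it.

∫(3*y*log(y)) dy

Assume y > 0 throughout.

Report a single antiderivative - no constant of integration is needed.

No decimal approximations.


The answer is 3*y**2*log(y)/2 - 3*y**2/4.
Step 1. Integrate ∫(3*y*log(y)) dy by parts with u = log(y), dv = (3*y) dy, so v = 3*y**2/2 [assuming y > 0]: now 3*y**2*log(y)/2 + ∫(-3*y/2) dy.
Step 2. Evaluate the standard form: now 3*y**2*log(y)/2 - 3*y**2/4.
Answer: 3*y**2*log(y)/2 - 3*y**2/4.


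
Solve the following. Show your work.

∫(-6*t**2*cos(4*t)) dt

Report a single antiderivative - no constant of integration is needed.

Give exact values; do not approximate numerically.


Step 1. Integrate ∫(-6*t**2*cos(4*t)) dt by parts with u = t**2, dv = (-6*cos(4*t)) dt, so v = -3*sin(4*t)/2: now -3*t**2*sin(4*t)/2 + ∫(3*t*sin(4*t)) dt.
Step 2. Integrate ∫(3*t*sin(4*t)) dt by parts with u = t, dv = (3*sin(4*t)) dt, so v = -3*cos(4*t)/4: now -3*t**2*sin(4*t)/2 - 3*t*cos(4*t)/4 + ∫(3*cos(4*t)/4) dt.
Step 3. Evaluate the standard form: now -3*t**2*sin(4*t)/2 - 3*t*cos(4*t)/4 + 3*sin(4*t)/16.
Answer: -3*t**2*sin(4*t)/2 - 3*t*cos(4*t)/4 + 3*sin(4*t)/16.


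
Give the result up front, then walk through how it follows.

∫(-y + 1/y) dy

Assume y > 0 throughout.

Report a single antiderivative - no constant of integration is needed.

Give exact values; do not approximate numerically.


The answer is -y**2/2 + log(y).
Step 1. Rewrite: now ∫(1/y) dy + ∫(-y) dy.
Step 2. Evaluate the standard form [assuming y > 0]: now log(y) + ∫(-y) dy.
Step 3. Evaluate the standard form: now -y**2/2 + log(y).
Answer: -y**2/2 + log(y).


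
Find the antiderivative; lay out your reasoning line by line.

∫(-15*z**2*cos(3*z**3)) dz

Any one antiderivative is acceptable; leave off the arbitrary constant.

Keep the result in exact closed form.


Step 1. Substitute u = z**3, turning ∫(-15*z**2*cos(3*z**3)) dz into ∫(-5*cos(3*u)) du: now ∫(-5*cos(3*u)) du.
Step 2. Evaluate the standard form: now -5*sin(3*u)/3.
Step 3. Substitute back u = z**3: now -5*sin(3*z**3)/3.
Answer: -5*sin(3*z**3)/3.


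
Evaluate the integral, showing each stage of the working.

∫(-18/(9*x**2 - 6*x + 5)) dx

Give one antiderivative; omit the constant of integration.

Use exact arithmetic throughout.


Step 1. Substitute u = 1 - 3*x, turning ∫(-18/(9*x**2 - 6*x + 5)) dx into ∫(6/(u**2 + 4)) du: now ∫(6/(u**2 + 4)) du.
Step 2. Evaluate the standard form: now 3*atan(u/2).
Step 3. Substitute back u = 1 - 3*x: now -3*atan(3*x/2 - 1/2).
Answer: -3*atan(3*x/2 - 1/2).


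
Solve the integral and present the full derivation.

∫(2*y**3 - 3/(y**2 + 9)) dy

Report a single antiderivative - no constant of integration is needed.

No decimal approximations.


Step 1. Rewrite: now ∫(2*y**3) dy + ∫(-3/(y**2 + 9)) dy.
Step 2. Evaluate the standard form: now -atan(y/3) + ∫(2*y**3) dy.
Step 3. Evaluate the standard form: now y**4/2 - atan(y/3).
Answer: y**4/2 - atan(y/3).


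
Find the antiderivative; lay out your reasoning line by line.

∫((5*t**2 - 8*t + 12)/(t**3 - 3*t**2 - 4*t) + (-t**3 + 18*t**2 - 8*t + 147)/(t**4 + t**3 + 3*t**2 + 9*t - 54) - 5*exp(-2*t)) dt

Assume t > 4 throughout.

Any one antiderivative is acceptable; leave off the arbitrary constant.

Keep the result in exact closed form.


Step 1. Rewrite: now ∫((5*t**2 - 8*t + 12)/(t**3 - 3*t**2 - 4*t)) dt + ∫((-t**3 + 18*t**2 - 8*t + 147)/(t**4 + t**3 + 3*t**2 + 9*t - 54)) dt + ∫(-5*exp(-2*t)) dt.
Step 2. Decompose ∫((-t**3 + 18*t**2 - 8*t + 147)/(t**4 + t**3 + 3*t**2 + 9*t - 54)) dt by partial fractions, (-t**3 + 18*t**2 - 8*t + 147)/(t**4 + t**3 + 3*t**2 + 9*t - 54) = 1/(t**2 + 9) - 4/(t + 3) + 3/(t - 2): now ∫((5*t**2 - 8*t + 12)/(t**3 - 3*t**2 - 4*t)) dt + ∫(3/(t - 2)) dt + ∫(-4/(t + 3)) dt + ∫(1/(t**2 + 9)) dt + ∫(-5*exp(-2*t)) dt.
Step 3. Evaluate the standard form [assuming t > 2]: now 3*log(t - 2) + ∫((5*t**2 - 8*t + 12)/(t**3 - 3*t**2 - 4*t)) dt + ∫(-4/(t + 3)) dt + ∫(1/(t**2 + 9)) dt + ∫(-5*exp(-2*t)) dt.
Step 4. Evaluate the standard form [assuming t > -3]: now 3*log(t - 2) - 4*log(t + 3) + ∫((5*t**2 - 8*t + 12)/(t**3 - 3*t**2 - 4*t)) dt + ∫(1/(t**2 + 9)) dt + ∫(-5*exp(-2*t)) dt.
Step 5. Evaluate the standard form: now 3*log(t - 2) - 4*log(t + 3) + atan(t/3)/3 + ∫((5*t**2 - 8*t + 12)/(t**3 - 3*t**2 - 4*t)) dt + ∫(-5*exp(-2*t)) dt.
Step 6. Evaluate the standard form: now 3*log(t - 2) - 4*log(t + 3) + atan(t/3)/3 + ∫((5*t**2 - 8*t + 12)/(t**3 - 3*t**2 - 4*t)) dt + 5*exp(-2*t)/2.
Step 7. Decompose ∫((5*t**2 - 8*t + 12)/(t**3 - 3*t**2 - 4*t)) dt by partial fractions, (5*t**2 - 8*t + 12)/(t**3 - 3*t**2 - 4*t) = 5/(t + 1) + 3/(t - 4) - 3/t: now 3*log(t - 2) - 4*log(t + 3) + atan(t/3)/3 + ∫(-3/t) dt + ∫(3/(t - 4)) dt + ∫(5/(t + 1)) dt + 5*exp(-2*t)/2.
Step 8. Evaluate the standard form [assuming t > -1]: now 3*log(t - 2) + 5*log(t + 1) - 4*log(t + 3) + atan(t/3)/3 + ∫(-3/t) dt + ∫(3/(t - 4)) dt + 5*exp(-2*t)/2.
Step 9. Evaluate the standard form [assuming t > 4]: now 3*log(t - 4) + 3*log(t - 2) + 5*log(t + 1) - 4*log(t + 3) + atan(t/3)/3 + ∫(-3/t) dt + 5*exp(-2*t)/2.
Step 10. Evaluate the standard form [assuming t > 0]: now -3*log(t) + 3*log(t - 4) + 3*log(t - 2) + 5*log(t + 1) - 4*log(t + 3) + atan(t/3)/3 + 5*exp(-2*t)/2.
Answer: -3*log(t) + 3*log(t - 4) + 3*log(t - 2) + 5*log(t + 1) - 4*log(t + 3) + atan(t/3)/3 + 5*exp(-2*t)/2.


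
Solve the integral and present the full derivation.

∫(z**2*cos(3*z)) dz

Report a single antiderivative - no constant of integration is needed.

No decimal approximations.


Step 1. Integrate ∫(z**2*cos(3*z)) dz by parts with u = z**2, dv = (cos(3*z)) dz, so v = sin(3*z)/3: now z**2*sin(3*z)/3 + ∫(-2*z*sin(3*z)/3) dz.
Step 2. Integrate ∫(-2*z*sin(3*z)/3) dz by parts with u = z, dv = (-2*sin(3*z)/3) dz, so v = 2*cos(3*z)/9: now z**2*sin(3*z)/3 + 2*z*cos(3*z)/9 + ∫(-2*cos(3*z)/9) dz.
Step 3. Evaluate the standard form: now z**2*sin(3*z)/3 + 2*z*cos(3*z)/9 - 2*sin(3*z)/27.
Answer: z**2*sin(3*z)/3 + 2*z*cos(3*z)/9 - 2*sin(3*z)/27.


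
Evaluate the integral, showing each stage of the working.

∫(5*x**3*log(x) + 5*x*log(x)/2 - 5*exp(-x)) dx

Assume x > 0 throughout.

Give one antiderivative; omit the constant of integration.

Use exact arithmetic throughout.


Step 1. Rewrite: now ∫(5*x*log(x)/2) dx + ∫(5*x**3*log(x)) dx + ∫(-5*exp(-x)) dx.
Step 2. Integrate ∫(5*x*log(x)/2) dx by parts with u = log(x), dv = (5*x/2) dx, so v = 5*x**2/4 [assuming x > 0]: now 5*x**2*log(x)/4 + ∫(-5*x/4) dx + ∫(5*x**3*log(x)) dx + ∫(-5*exp(-x)) dx.
Step 3. Evaluate the standard form: now 5*x**2*log(x)/4 - 5*x**2/8 + ∫(5*x**3*log(x)) dx + ∫(-5*exp(-x)) dx.
Step 4. Integrate ∫(5*x**3*log(x)) dx by parts with u = log(x), dv = (5*x**3) dx, so v = 5*x**4/4 [assuming x > 0]: now 5*x**4*log(x)/4 + 5*x**2*log(x)/4 - 5*x**2/8 + ∫(-5*x**3/4) dx + ∫(-5*exp(-x)) dx.
Step 5. Evaluate the standard form: now 5*x**4*log(x)/4 - 5*x**4/16 + 5*x**2*log(x)/4 - 5*x**2/8 + ∫(-5*exp(-x)) dx.
Step 6. Evaluate the standard form: now 5*x**4*log(x)/4 - 5*x**4/16 + 5*x**2*log(x)/4 - 5*x**2/8 + 5*exp(-x).
Answer: 5*x**4*log(x)/4 - 5*x**4/16 + 5*x**2*log(x)/4 - 5*x**2/8 + 5*exp(-x).


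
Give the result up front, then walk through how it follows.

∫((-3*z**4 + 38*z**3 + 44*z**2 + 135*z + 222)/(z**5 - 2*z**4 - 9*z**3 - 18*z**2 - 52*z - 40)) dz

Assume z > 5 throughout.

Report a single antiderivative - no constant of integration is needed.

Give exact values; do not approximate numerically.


The answer is 4*log(z - 5) - 3*log(z + 1) - 4*log(z + 2) + atan(z/2)/2.
Step 1. Decompose ∫((-3*z**4 + 38*z**3 + 44*z**2 + 135*z + 222)/(z**5 - 2*z**4 - 9*z**3 - 18*z**2 - 52*z - 40)) dz by partial fractions, (-3*z**4 + 38*z**3 + 44*z**2 + 135*z + 222)/(z**5 - 2*z**4 - 9*z**3 - 18*z**2 - 52*z - 40) = 1/(z**2 + 4) - 4/(z + 2) - 3/(z + 1) + 4/(z - 5): now ∫(4/(z - 5)) dz + ∫(-3/(z + 1)) dz + ∫(-4/(z + 2)) dz + ∫(1/(z**2 + 4)) dz.
Step 2. Evaluate the standard form [assuming z > -1]: now -3*log(z + 1) + ∫(4/(z - 5)) dz + ∫(-4/(z + 2)) dz + ∫(1/(z**2 + 4)) dz.
Step 3. Evaluate the standard form [assuming z > -2]: now -3*log(z + 1) - 4*log(z + 2) + ∫(4/(z - 5)) dz + ∫(1/(z**2 + 4)) dz.
Step 4. Evaluate the standard form [assuming z > 5]: now 4*log(z - 5) - 3*log(z + 1) - 4*log(z + 2) + ∫(1/(z**2 + 4)) dz.
Step 5. Evaluate the standard form: now 4*log(z - 5) - 3*log(z + 1) - 4*log(z + 2) + atan(z/2)/2.
Answer: 4*log(z - 5) - 3*log(z + 1) - 4*log(z + 2) + atan(z/2)/2.


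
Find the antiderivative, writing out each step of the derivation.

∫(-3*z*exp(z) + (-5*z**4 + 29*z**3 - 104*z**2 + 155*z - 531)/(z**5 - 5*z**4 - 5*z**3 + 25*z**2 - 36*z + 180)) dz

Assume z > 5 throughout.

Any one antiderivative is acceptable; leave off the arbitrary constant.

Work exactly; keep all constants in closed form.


Step 1. Rewrite: now ∫(-3*z*exp(z)) dz + ∫((-5*z**4 + 29*z**3 - 104*z**2 + 155*z - 531)/(z**5 - 5*z**4 - 5*z**3 + 25*z**2 - 36*z + 180)) dz.
Step 2. Decompose ∫((-5*z**4 + 29*z**3 - 104*z**2 + 155*z - 531)/(z**5 - 5*z**4 - 5*z**3 + 25*z**2 - 36*z + 180)) dz by partial fractions, (-5*z**4 + 29*z**3 - 104*z**2 + 155*z - 531)/(z**5 - 5*z**4 - 5*z**3 + 25*z**2 - 36*z + 180) = -3/(z**2 + 4) - 5/(z + 3) + 4/(z - 3) - 4/(z - 5): now ∫(-3*z*exp(z)) dz + ∫(-4/(z - 5)) dz + ∫(4/(z - 3)) dz + ∫(-5/(z + 3)) dz + ∫(-3/(z**2 + 4)) dz.
Step 3. Evaluate the standard form [assuming z > 3]: now 4*log(z - 3) + ∫(-3*z*exp(z)) dz + ∫(-4/(z - 5)) dz + ∫(-5/(z + 3)) dz + ∫(-3/(z**2 + 4)) dz.
Step 4. Evaluate the standard form [assuming z > -3]: now 4*log(z - 3) - 5*log(z + 3) + ∫(-3*z*exp(z)) dz + ∫(-4/(z - 5)) dz + ∫(-3/(z**2 + 4)) dz.
Step 5. Evaluate the standard form [assuming z > 5]: now -4*log(z - 5) + 4*log(z - 3) - 5*log(z + 3) + ∫(-3*z*exp(z)) dz + ∫(-3/(z**2 + 4)) dz.
Step 6. Evaluate the standard form: now -4*log(z - 5) + 4*log(z - 3) - 5*log(z + 3) - 3*atan(z/2)/2 + ∫(-3*z*exp(z)) dz.
Step 7. Integrate ∫(-3*z*exp(z)) dz by parts with u = z, dv = (-3*exp(z)) dz, so v = -3*exp(z): now -3*z*exp(z) - 4*log(z - 5) + 4*log(z - 3) - 5*log(z + 3) - 3*atan(z/2)/2 + ∫(3*exp(z)) dz.
Step 8. Evaluate the standard form: now -3*z*exp(z) + 3*exp(z) - 4*log(z - 5) + 4*log(z - 3) - 5*log(z + 3) - 3*atan(z/2)/2.
Answer: -3*z*exp(z) + 3*exp(z) - 4*log(z - 5) + 4*log(z - 3) - 5*log(z + 3) - 3*atan(z/2)/2.


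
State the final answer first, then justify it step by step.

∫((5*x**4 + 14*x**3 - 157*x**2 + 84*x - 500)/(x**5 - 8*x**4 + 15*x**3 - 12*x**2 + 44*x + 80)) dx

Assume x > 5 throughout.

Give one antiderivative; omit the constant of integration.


The answer is 5*log(x - 5) + 5*log(x - 4) - 5*log(x + 1) + 2*atan(x/2).
Step 1. Decompose ∫((5*x**4 + 14*x**3 - 157*x**2 + 84*x - 500)/(x**5 - 8*x**4 + 15*x**3 - 12*x**2 + 44*x + 80)) dx by partial fractions, (5*x**4 + 14*x**3 - 157*x**2 + 84*x - 500)/(x**5 - 8*x**4 + 15*x**3 - 12*x**2 + 44*x + 80) = 4/(x**2 + 4) - 5/(x + 1) + 5/(x - 4) + 5/(x - 5): now ∫(5/(x - 5)) dx + ∫(5/(x - 4)) dx + ∫(-5/(x + 1)) dx + ∫(4/(x**2 + 4)) dx.
Step 2. Evaluate the standard form [assuming x > -1]: now -5*log(x + 1) + ∫(5/(x - 5)) dx + ∫(5/(x - 4)) dx + ∫(4/(x**2 + 4)) dx.
Step 3. Evaluate the standard form [assuming x > 4]: now 5*log(x - 4) - 5*log(x + 1) + ∫(5/(x - 5)) dx + ∫(4/(x**2 + 4)) dx.
Step 4. Evaluate the standard form [assuming x > 5]: now 5*log(x - 5) + 5*log(x - 4) - 5*log(x + 1) + ∫(4/(x**2 + 4)) dx.
Step 5. Evaluate the standard form: now 5*log(x - 5) + 5*log(x - 4) - 5*log(x + 1) + 2*atan(x/2).
Answer: 5*log(x - 5) + 5*log(x - 4) - 5*log(x + 1) + 2*atan(x/2).


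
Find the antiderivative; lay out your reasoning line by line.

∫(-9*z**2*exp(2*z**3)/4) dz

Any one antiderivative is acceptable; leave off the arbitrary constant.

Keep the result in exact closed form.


Step 1. Substitute u = z**3, turning ∫(-9*z**2*exp(2*z**3)/4) dz into ∫(-3*exp(2*u)/4) du: now ∫(-3*exp(2*u)/4) du.
Step 2. Evaluate the standard form: now -3*exp(2*u)/8.
Step 3. Substitute back u = z**3: now -3*exp(2*z**3)/8.
Answer: -3*exp(2*z**3)/8.


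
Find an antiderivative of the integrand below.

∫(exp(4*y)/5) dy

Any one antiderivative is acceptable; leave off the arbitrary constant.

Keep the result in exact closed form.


Answer: exp(4*y)/20.


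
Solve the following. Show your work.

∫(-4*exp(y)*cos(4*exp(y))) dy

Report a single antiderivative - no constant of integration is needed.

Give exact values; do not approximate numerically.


Step 1. Substitute u = exp(y), turning ∫(-4*exp(y)*cos(4*exp(y))) dy into ∫(-4*cos(4*u)) du: now ∫(-4*cos(4*u)) du.
Step 2. Evaluate the standard form: now -sin(4*u).
Step 3. Substitute back u = exp(y): now -sin(4*exp(y)).
Answer: -sin(4*exp(y)).


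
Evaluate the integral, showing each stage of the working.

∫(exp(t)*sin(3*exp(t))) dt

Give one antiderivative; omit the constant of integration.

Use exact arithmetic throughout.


Step 1. Substitute u = exp(t), turning ∫(exp(t)*sin(3*exp(t))) dt into ∫(sin(3*u)) du: now ∫(sin(3*u)) du.
Step 2. Evaluate the standard form: now -cos(3*u)/3.
Step 3. Substitute back u = exp(t): now -cos(3*exp(t))/3.
Answer: -cos(3*exp(t))/3.


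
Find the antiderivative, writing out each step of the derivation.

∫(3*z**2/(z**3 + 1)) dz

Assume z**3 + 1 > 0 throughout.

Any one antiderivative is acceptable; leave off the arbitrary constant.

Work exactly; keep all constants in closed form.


Step 1. Substitute u = z**3 + 1, turning ∫(3*z**2/(z**3 + 1)) dz into ∫(1/u) du: now ∫(1/u) du.
Step 2. Evaluate the standard form [assuming u > 0]: now log(u).
Step 3. Substitute back u = z**3 + 1: now log(z**3 + 1).
Answer: log(z**3 + 1).


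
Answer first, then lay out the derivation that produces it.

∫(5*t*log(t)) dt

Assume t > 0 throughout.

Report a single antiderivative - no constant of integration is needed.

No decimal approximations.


The answer is 5*t**2*log(t)/2 - 5*t**2/4.
Step 1. Integrate ∫(5*t*log(t)) dt by parts with u = log(t), dv = (5*t) dt, so v = 5*t**2/2 [assuming t > 0]: now 5*t**2*log(t)/2 + ∫(-5*t/2) dt.
Step 2. Evaluate the standard form: now 5*t**2*log(t)/2 - 5*t**2/4.
Answer: 5*t**2*log(t)/2 - 5*t**2/4.


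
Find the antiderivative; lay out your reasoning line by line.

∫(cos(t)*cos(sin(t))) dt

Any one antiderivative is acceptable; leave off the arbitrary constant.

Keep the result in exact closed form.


Step 1. Substitute u = sin(t), turning ∫(cos(t)*cos(sin(t))) dt into ∫(cos(u)) du: now ∫(cos(u)) du.
Step 2. Evaluate the standard form: now sin(u).
Step 3. Substitute back u = sin(t): now sin(sin(t)).
Answer: sin(sin(t)).


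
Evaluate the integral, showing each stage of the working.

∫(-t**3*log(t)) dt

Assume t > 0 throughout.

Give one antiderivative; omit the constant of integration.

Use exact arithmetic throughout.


Step 1. Integrate ∫(-t**3*log(t)) dt by parts with u = log(t), dv = (-t**3) dt, so v = -t**4/4 [assuming t > 0]: now -t**4*log(t)/4 + ∫(t**3/4) dt.
Step 2. Evaluate the standard form: now -t**4*log(t)/4 + t**4/16.
Answer: -t**4*log(t)/4 + t**4/16.


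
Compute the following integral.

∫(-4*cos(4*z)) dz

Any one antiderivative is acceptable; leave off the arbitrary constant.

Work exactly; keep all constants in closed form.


Answer: -sin(4*z).


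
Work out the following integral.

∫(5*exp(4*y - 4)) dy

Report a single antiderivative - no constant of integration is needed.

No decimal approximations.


Answer: 5*exp(4*y - 4)/4.


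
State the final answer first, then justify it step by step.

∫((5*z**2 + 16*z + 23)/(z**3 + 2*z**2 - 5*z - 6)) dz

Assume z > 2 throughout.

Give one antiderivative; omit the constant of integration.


The answer is 5*log(z - 2) - 2*log(z + 1) + 2*log(z + 3).
Step 1. Decompose ∫((5*z**2 + 16*z + 23)/(z**3 + 2*z**2 - 5*z - 6)) dz by partial fractions, (5*z**2 + 16*z + 23)/(z**3 + 2*z**2 - 5*z - 6) = 2/(z + 3) - 2/(z + 1) + 5/(z - 2): now ∫(5/(z - 2)) dz + ∫(-2/(z + 1)) dz + ∫(2/(z + 3)) dz.
Step 2. Evaluate the standard form [assuming z > 2]: now 5*log(z - 2) + ∫(-2/(z + 1)) dz + ∫(2/(z + 3)) dz.
Step 3. Evaluate the standard form [assuming z > -1]: now 5*log(z - 2) - 2*log(z + 1) + ∫(2/(z + 3)) dz.
Step 4. Evaluate the standard form [assuming z > -3]: now 5*log(z - 2) - 2*log(z + 1) + 2*log(z + 3).
Answer: 5*log(z - 2) - 2*log(z + 1) + 2*log(z + 3).


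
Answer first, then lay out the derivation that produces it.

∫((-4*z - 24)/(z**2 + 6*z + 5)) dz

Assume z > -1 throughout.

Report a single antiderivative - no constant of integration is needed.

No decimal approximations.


The answer is -5*log(z + 1) + log(z + 5).
Step 1. Decompose ∫((-4*z - 24)/(z**2 + 6*z + 5)) dz by partial fractions, (-4*z - 24)/(z**2 + 6*z + 5) = 1/(z + 5) - 5/(z + 1): now ∫(-5/(z + 1)) dz + ∫(1/(z + 5)) dz.
Step 2. Evaluate the standard form [assuming z > -1]: now -5*log(z + 1) + ∫(1/(z + 5)) dz.
Step 3. Evaluate the standard form [assuming z > -5]: now -5*log(z + 1) + log(z + 5).
Answer: -5*log(z + 1) + log(z + 5).


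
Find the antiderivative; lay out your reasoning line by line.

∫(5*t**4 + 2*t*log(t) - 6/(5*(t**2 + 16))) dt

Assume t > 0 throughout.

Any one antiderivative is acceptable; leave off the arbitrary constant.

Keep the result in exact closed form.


Step 1. Rewrite: now ∫(5*t**4) dt + ∫(2*t*log(t)) dt + ∫(-6/(5*(t**2 + 16))) dt.
Step 2. Evaluate the standard form: now -3*atan(t/4)/10 + ∫(5*t**4) dt + ∫(2*t*log(t)) dt.
Step 3. Integrate ∫(2*t*log(t)) dt by parts with u = log(t), dv = (2*t) dt, so v = t**2 [assuming t > 0]: now t**2*log(t) - 3*atan(t/4)/10 + ∫(-t) dt + ∫(5*t**4) dt.
Step 4. Evaluate the standard form: now t**2*log(t) - t**2/2 - 3*atan(t/4)/10 + ∫(5*t**4) dt.
Step 5. Evaluate the standard form: now t**5 + t**2*log(t) - t**2/2 - 3*atan(t/4)/10.
Answer: t**5 + t**2*log(t) - t**2/2 - 3*atan(t/4)/10.


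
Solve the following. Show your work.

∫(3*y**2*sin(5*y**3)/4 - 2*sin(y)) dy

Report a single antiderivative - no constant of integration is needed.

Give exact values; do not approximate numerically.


Step 1. Rewrite: now ∫(3*y**2*sin(5*y**3)/4) dy + ∫(-2*sin(y)) dy.
Step 2. Substitute u = y**3, turning ∫(3*y**2*sin(5*y**3)/4) dy into ∫(sin(5*u)/4) du: now ∫(sin(5*u)/4) du + ∫(-2*sin(y)) dy.
Step 3. Evaluate the standard form: now -cos(5*u)/20 + ∫(-2*sin(y)) dy.
Step 4. Substitute back u = y**3: now -cos(5*y**3)/20 + ∫(-2*sin(y)) dy.
Step 5. Evaluate the standard form: now 2*cos(y) - cos(5*y**3)/20.
Answer: 2*cos(y) - cos(5*y**3)/20.


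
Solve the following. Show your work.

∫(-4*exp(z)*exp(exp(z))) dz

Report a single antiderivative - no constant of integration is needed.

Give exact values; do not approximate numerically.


Step 1. Substitute u = exp(z), turning ∫(-4*exp(z)*exp(exp(z))) dz into ∫(-4*exp(u)) du: now ∫(-4*exp(u)) du.
Step 2. Evaluate the standard form: now -4*exp(u).
Step 3. Substitute back u = exp(z): now -4*exp(exp(z)).
Answer: -4*exp(exp(z)).


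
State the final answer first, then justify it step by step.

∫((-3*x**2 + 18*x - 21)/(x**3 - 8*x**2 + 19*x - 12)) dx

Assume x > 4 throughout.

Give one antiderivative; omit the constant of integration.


The answer is log(x - 4) - 3*log(x - 3) - log(x - 1).
Step 1. Decompose ∫((-3*x**2 + 18*x - 21)/(x**3 - 8*x**2 + 19*x - 12)) dx by partial fractions, (-3*x**2 + 18*x - 21)/(x**3 - 8*x**2 + 19*x - 12) = -1/(x - 1) - 3/(x - 3) + 1/(x - 4): now ∫(1/(x - 4)) dx + ∫(-3/(x - 3)) dx + ∫(-1/(x - 1)) dx.
Step 2. Evaluate the standard form [assuming x > 4]: now log(x - 4) + ∫(-3/(x - 3)) dx + ∫(-1/(x - 1)) dx.
Step 3. Evaluate the standard form [assuming x > 1]: now log(x - 4) - log(x - 1) + ∫(-3/(x - 3)) dx.
Step 4. Evaluate the standard form [assuming x > 3]: now log(x - 4) - 3*log(x - 3) - log(x - 1).
Answer: log(x - 4) - 3*log(x - 3) - log(x - 1).


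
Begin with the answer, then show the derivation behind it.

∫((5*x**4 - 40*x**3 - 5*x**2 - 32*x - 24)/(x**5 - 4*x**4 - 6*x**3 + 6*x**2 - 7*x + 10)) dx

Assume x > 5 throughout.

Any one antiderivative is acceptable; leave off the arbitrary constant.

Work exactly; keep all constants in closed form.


The answer is -3*log(x - 5) + 4*log(x - 1) + 4*log(x + 2) - atan(x).
Step 1. Decompose ∫((5*x**4 - 40*x**3 - 5*x**2 - 32*x - 24)/(x**5 - 4*x**4 - 6*x**3 + 6*x**2 - 7*x + 10)) dx by partial fractions, (5*x**4 - 40*x**3 - 5*x**2 - 32*x - 24)/(x**5 - 4*x**4 - 6*x**3 + 6*x**2 - 7*x + 10) = -1/(x**2 + 1) + 4/(x + 2) + 4/(x - 1) - 3/(x - 5): now ∫(-3/(x - 5)) dx + ∫(4/(x - 1)) dx + ∫(4/(x + 2)) dx + ∫(-1/(x**2 + 1)) dx.
Step 2. Evaluate the standard form [assuming x > 5]: now -3*log(x - 5) + ∫(4/(x - 1)) dx + ∫(4/(x + 2)) dx + ∫(-1/(x**2 + 1)) dx.
Step 3. Evaluate the standard form [assuming x > 1]: now -3*log(x - 5) + 4*log(x - 1) + ∫(4/(x + 2)) dx + ∫(-1/(x**2 + 1)) dx.
Step 4. Evaluate the standard form [assuming x > -2]: now -3*log(x - 5) + 4*log(x - 1) + 4*log(x + 2) + ∫(-1/(x**2 + 1)) dx.
Step 5. Evaluate the standard form: now -3*log(x - 5) + 4*log(x - 1) + 4*log(x + 2) - atan(x).
Answer: -3*log(x - 5) + 4*log(x - 1) + 4*log(x + 2) - atan(x).


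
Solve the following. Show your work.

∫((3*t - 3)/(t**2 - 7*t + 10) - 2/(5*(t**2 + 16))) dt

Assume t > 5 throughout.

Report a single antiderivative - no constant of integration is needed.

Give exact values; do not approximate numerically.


Step 1. Rewrite: now ∫((3*t - 3)/(t**2 - 7*t + 10)) dt + ∫(-2/(5*(t**2 + 16))) dt.
Step 2. Decompose ∫((3*t - 3)/(t**2 - 7*t + 10)) dt by partial fractions, (3*t - 3)/(t**2 - 7*t + 10) = -1/(t - 2) + 4/(t - 5): now ∫(4/(t - 5)) dt + ∫(-1/(t - 2)) dt + ∫(-2/(5*(t**2 + 16))) dt.
Step 3. Evaluate the standard form [assuming t > 2]: now -log(t - 2) + ∫(4/(t - 5)) dt + ∫(-2/(5*(t**2 + 16))) dt.
Step 4. Evaluate the standard form [assuming t > 5]: now 4*log(t - 5) - log(t - 2) + ∫(-2/(5*(t**2 + 16))) dt.
Step 5. Evaluate the standard form: now 4*log(t - 5) - log(t - 2) - atan(t/4)/10.
Answer: 4*log(t - 5) - log(t - 2) - atan(t/4)/10.


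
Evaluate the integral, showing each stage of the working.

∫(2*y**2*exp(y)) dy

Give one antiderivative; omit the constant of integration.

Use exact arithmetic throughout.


Step 1. Integrate ∫(2*y**2*exp(y)) dy by parts with u = y**2, dv = (2*exp(y)) dy, so v = 2*exp(y): now 2*y**2*exp(y) + ∫(-4*y*exp(y)) dy.
Step 2. Integrate ∫(-4*y*exp(y)) dy by parts with u = y, dv = (-4*exp(y)) dy, so v = -4*exp(y): now 2*y**2*exp(y) - 4*y*exp(y) + ∫(4*exp(y)) dy.
Step 3. Evaluate the standard form: now 2*y**2*exp(y) - 4*y*exp(y) + 4*exp(y).
Answer: 2*y**2*exp(y) - 4*y*exp(y) + 4*exp(y).


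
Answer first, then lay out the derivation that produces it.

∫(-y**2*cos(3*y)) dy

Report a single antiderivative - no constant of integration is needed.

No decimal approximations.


The answer is -y**2*sin(3*y)/3 - 2*y*cos(3*y)/9 + 2*sin(3*y)/27.
Step 1. Integrate ∫(-y**2*cos(3*y)) dy by parts with u = y**2, dv = (-cos(3*y)) dy, so v = -sin(3*y)/3: now -y**2*sin(3*y)/3 + ∫(2*y*sin(3*y)/3) dy.
Step 2. Integrate ∫(2*y*sin(3*y)/3) dy by parts with u = y, dv = (2*sin(3*y)/3) dy, so v = -2*cos(3*y)/9: now -y**2*sin(3*y)/3 - 2*y*cos(3*y)/9 + ∫(2*cos(3*y)/9) dy.
Step 3. Evaluate the standard form: now -y**2*sin(3*y)/3 - 2*y*cos(3*y)/9 + 2*sin(3*y)/27.
Answer: -y**2*sin(3*y)/3 - 2*y*cos(3*y)/9 + 2*sin(3*y)/27.


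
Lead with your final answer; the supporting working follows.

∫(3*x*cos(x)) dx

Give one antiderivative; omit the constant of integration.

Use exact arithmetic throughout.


The answer is 3*x*sin(x) + 3*cos(x).
Step 1. Integrate ∫(3*x*cos(x)) dx by parts with u = x, dv = (3*cos(x)) dx, so v = 3*sin(x): now 3*x*sin(x) + ∫(-3*sin(x)) dx.
Step 2. Evaluate the standard form: now 3*x*sin(x) + 3*cos(x).
Answer: 3*x*sin(x) + 3*cos(x).


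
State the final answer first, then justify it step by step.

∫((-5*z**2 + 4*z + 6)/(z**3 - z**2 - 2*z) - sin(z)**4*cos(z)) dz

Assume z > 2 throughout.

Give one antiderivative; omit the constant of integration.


The answer is -3*log(z) - log(z - 2) - log(z + 1) - sin(z)**5/5.
Step 1. Rewrite: now ∫((-5*z**2 + 4*z + 6)/(z**3 - z**2 - 2*z)) dz + ∫(-sin(z)**4*cos(z)) dz.
Step 2. Substitute u = sin(z), turning ∫(-sin(z)**4*cos(z)) dz into ∫(-u**4) du: now ∫(-u**4) du + ∫((-5*z**2 + 4*z + 6)/(z**3 - z**2 - 2*z)) dz.
Step 3. Evaluate the standard form: now -u**5/5 + ∫((-5*z**2 + 4*z + 6)/(z**3 - z**2 - 2*z)) dz.
Step 4. Substitute back u = sin(z): now -sin(z)**5/5 + ∫((-5*z**2 + 4*z + 6)/(z**3 - z**2 - 2*z)) dz.
Step 5. Decompose ∫((-5*z**2 + 4*z + 6)/(z**3 - z**2 - 2*z)) dz by partial fractions, (-5*z**2 + 4*z + 6)/(z**3 - z**2 - 2*z) = -1/(z + 1) - 1/(z - 2) - 3/z: now -sin(z)**5/5 + ∫(-3/z) dz + ∫(-1/(z - 2)) dz + ∫(-1/(z + 1)) dz.
Step 6. Evaluate the standard form [assuming z > 2]: now -log(z - 2) - sin(z)**5/5 + ∫(-3/z) dz + ∫(-1/(z + 1)) dz.
Step 7. Evaluate the standard form [assuming z > -1]: now -log(z - 2) - log(z + 1) - sin(z)**5/5 + ∫(-3/z) dz.
Step 8. Evaluate the standard form [assuming z > 0]: now -3*log(z) - log(z - 2) - log(z + 1) - sin(z)**5/5.
Answer: -3*log(z) - log(z - 2) - log(z + 1) - sin(z)**5/5.


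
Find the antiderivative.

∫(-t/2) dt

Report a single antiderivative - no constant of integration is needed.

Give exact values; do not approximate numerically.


Answer: -t**2/4.


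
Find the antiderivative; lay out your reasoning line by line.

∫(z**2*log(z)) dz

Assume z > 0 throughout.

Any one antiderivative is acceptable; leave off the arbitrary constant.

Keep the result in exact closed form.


Step 1. Integrate ∫(z**2*log(z)) dz by parts with u = log(z), dv = (z**2) dz, so v = z**3/3 [assuming z > 0]: now z**3*log(z)/3 + ∫(-z**2/3) dz.
Step 2. Evaluate the standard form: now z**3*log(z)/3 - z**3/9.
Answer: z**3*log(z)/3 - z**3/9.


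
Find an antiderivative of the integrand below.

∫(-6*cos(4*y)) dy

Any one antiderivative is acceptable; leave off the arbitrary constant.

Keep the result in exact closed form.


Answer: -3*sin(4*y)/2.


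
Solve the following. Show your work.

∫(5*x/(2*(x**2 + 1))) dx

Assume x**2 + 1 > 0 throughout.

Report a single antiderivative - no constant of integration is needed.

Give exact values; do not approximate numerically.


Step 1. Substitute u = x**2 + 1, turning ∫(5*x/(2*(x**2 + 1))) dx into ∫(5/(4*u)) du: now ∫(5/(4*u)) du.
Step 2. Evaluate the standard form [assuming u > 0]: now 5*log(u)/4.
Step 3. Substitute back u = x**2 + 1: now 5*log(x**2 + 1)/4.
Answer: 5*log(x**2 + 1)/4.


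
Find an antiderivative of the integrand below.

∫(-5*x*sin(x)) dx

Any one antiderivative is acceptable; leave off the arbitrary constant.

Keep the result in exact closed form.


Answer: 5*x*cos(x) - 5*sin(x).


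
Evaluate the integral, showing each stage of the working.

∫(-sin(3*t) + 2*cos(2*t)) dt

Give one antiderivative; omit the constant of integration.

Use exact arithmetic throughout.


Step 1. Rewrite: now ∫(-sin(3*t)) dt + ∫(2*cos(2*t)) dt.
Step 2. Evaluate the standard form: now sin(2*t) + ∫(-sin(3*t)) dt.
Step 3. Evaluate the standard form: now sin(2*t) + cos(3*t)/3.
Answer: sin(2*t) + cos(3*t)/3.


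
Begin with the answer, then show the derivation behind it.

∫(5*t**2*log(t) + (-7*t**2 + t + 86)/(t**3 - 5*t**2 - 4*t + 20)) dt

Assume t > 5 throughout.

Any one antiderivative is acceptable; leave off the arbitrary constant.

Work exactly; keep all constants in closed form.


The answer is 5*t**3*log(t)/3 - 5*t**3/9 - 4*log(t - 5) - 5*log(t - 2) + 2*log(t + 2).
Step 1. Rewrite: now ∫(5*t**2*log(t)) dt + ∫((-7*t**2 + t + 86)/(t**3 - 5*t**2 - 4*t + 20)) dt.
Step 2. Integrate ∫(5*t**2*log(t)) dt by parts with u = log(t), dv = (5*t**2) dt, so v = 5*t**3/3 [assuming t > 0]: now 5*t**3*log(t)/3 + ∫(-5*t**2/3) dt + ∫((-7*t**2 + t + 86)/(t**3 - 5*t**2 - 4*t + 20)) dt.
Step 3. Evaluate the standard form: now 5*t**3*log(t)/3 - 5*t**3/9 + ∫((-7*t**2 + t + 86)/(t**3 - 5*t**2 - 4*t + 20)) dt.
Step 4. Decompose ∫((-7*t**2 + t + 86)/(t**3 - 5*t**2 - 4*t + 20)) dt by partial fractions, (-7*t**2 + t + 86)/(t**3 - 5*t**2 - 4*t + 20) = 2/(t + 2) - 5/(t - 2) - 4/(t - 5): now 5*t**3*log(t)/3 - 5*t**3/9 + ∫(-4/(t - 5)) dt + ∫(-5/(t - 2)) dt + ∫(2/(t + 2)) dt.
Step 5. Evaluate the standard form [assuming t > 5]: now 5*t**3*log(t)/3 - 5*t**3/9 - 4*log(t - 5) + ∫(-5/(t - 2)) dt + ∫(2/(t + 2)) dt.
Step 6. Evaluate the standard form [assuming t > 2]: now 5*t**3*log(t)/3 - 5*t**3/9 - 4*log(t - 5) - 5*log(t - 2) + ∫(2/(t + 2)) dt.
Step 7. Evaluate the standard form [assuming t > -2]: now 5*t**3*log(t)/3 - 5*t**3/9 - 4*log(t - 5) - 5*log(t - 2) + 2*log(t + 2).
Answer: 5*t**3*log(t)/3 - 5*t**3/9 - 4*log(t - 5) - 5*log(t - 2) + 2*log(t + 2).


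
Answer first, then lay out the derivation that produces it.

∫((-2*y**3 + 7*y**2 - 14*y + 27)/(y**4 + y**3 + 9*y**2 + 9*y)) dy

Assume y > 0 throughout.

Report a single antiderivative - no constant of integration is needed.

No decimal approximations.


The answer is 3*log(y) - 5*log(y + 1) + 4*atan(y/3)/3.
Step 1. Decompose ∫((-2*y**3 + 7*y**2 - 14*y + 27)/(y**4 + y**3 + 9*y**2 + 9*y)) dy by partial fractions, (-2*y**3 + 7*y**2 - 14*y + 27)/(y**4 + y**3 + 9*y**2 + 9*y) = 4/(y**2 + 9) - 5/(y + 1) + 3/y: now ∫(3/y) dy + ∫(-5/(y + 1)) dy + ∫(4/(y**2 + 9)) dy.
Step 2. Evaluate the standard form [assuming y > -1]: now -5*log(y + 1) + ∫(3/y) dy + ∫(4/(y**2 + 9)) dy.
Step 3. Evaluate the standard form [assuming y > 0]: now 3*log(y) - 5*log(y + 1) + ∫(4/(y**2 + 9)) dy.
Step 4. Evaluate the standard form: now 3*log(y) - 5*log(y + 1) + 4*atan(y/3)/3.
Answer: 3*log(y) - 5*log(y + 1) + 4*atan(y/3)/3.


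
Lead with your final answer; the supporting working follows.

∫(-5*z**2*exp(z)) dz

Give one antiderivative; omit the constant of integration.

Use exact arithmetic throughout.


The answer is -5*z**2*exp(z) + 10*z*exp(z) - 10*exp(z).
Step 1. Integrate ∫(-5*z**2*exp(z)) dz by parts with u = z**2, dv = (-5*exp(z)) dz, so v = -5*exp(z): now -5*z**2*exp(z) + ∫(10*z*exp(z)) dz.
Step 2. Integrate ∫(10*z*exp(z)) dz by parts with u = z, dv = (10*exp(z)) dz, so v = 10*exp(z): now -5*z**2*exp(z) + 10*z*exp(z) + ∫(-10*exp(z)) dz.
Step 3. Evaluate the standard form: now -5*z**2*exp(z) + 10*z*exp(z) - 10*exp(z).
Answer: -5*z**2*exp(z) + 10*z*exp(z) - 10*exp(z).


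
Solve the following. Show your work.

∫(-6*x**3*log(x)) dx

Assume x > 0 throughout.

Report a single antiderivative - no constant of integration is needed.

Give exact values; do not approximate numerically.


Step 1. Integrate ∫(-6*x**3*log(x)) dx by parts with u = log(x), dv = (-6*x**3) dx, so v = -3*x**4/2 [assuming x > 0]: now -3*x**4*log(x)/2 + ∫(3*x**3/2) dx.
Step 2. Evaluate the standard form: now -3*x**4*log(x)/2 + 3*x**4/8.
Answer: -3*x**4*log(x)/2 + 3*x**4/8.


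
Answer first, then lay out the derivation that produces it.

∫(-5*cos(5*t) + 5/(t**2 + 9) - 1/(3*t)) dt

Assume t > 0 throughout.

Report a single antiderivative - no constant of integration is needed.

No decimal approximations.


The answer is -log(t)/3 - sin(5*t) + 5*atan(t/3)/3.
Step 1. Rewrite: now ∫(-1/(3*t)) dt + ∫(5/(t**2 + 9)) dt + ∫(-5*cos(5*t)) dt.
Step 2. Evaluate the standard form: now -sin(5*t) + ∫(-1/(3*t)) dt + ∫(5/(t**2 + 9)) dt.
Step 3. Evaluate the standard form: now -sin(5*t) + 5*atan(t/3)/3 + ∫(-1/(3*t)) dt.
Step 4. Evaluate the standard form [assuming t > 0]: now -log(t)/3 - sin(5*t) + 5*atan(t/3)/3.
Answer: -log(t)/3 - sin(5*t) + 5*atan(t/3)/3.


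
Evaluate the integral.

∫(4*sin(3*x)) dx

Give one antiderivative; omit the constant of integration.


Answer: -4*cos(3*x)/3.


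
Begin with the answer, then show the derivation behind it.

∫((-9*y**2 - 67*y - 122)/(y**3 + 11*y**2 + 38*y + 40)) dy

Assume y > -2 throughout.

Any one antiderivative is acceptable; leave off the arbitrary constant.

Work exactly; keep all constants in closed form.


The answer is -4*log(y + 2) - log(y + 4) - 4*log(y + 5).
Step 1. Decompose ∫((-9*y**2 - 67*y - 122)/(y**3 + 11*y**2 + 38*y + 40)) dy by partial fractions, (-9*y**2 - 67*y - 122)/(y**3 + 11*y**2 + 38*y + 40) = -4/(y + 5) - 1/(y + 4) - 4/(y + 2): now ∫(-4/(y + 2)) dy + ∫(-1/(y + 4)) dy + ∫(-4/(y + 5)) dy.
Step 2. Evaluate the standard form [assuming y > -2]: now -4*log(y + 2) + ∫(-1/(y + 4)) dy + ∫(-4/(y + 5)) dy.
Step 3. Evaluate the standard form [assuming y > -5]: now -4*log(y + 2) - 4*log(y + 5) + ∫(-1/(y + 4)) dy.
Step 4. Evaluate the standard form [assuming y > -4]: now -4*log(y + 2) - log(y + 4) - 4*log(y + 5).
Answer: -4*log(y + 2) - log(y + 4) - 4*log(y + 5).


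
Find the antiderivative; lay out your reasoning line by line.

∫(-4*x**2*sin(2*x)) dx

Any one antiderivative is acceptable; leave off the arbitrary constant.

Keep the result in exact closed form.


Step 1. Integrate ∫(-4*x**2*sin(2*x)) dx by parts with u = x**2, dv = (-4*sin(2*x)) dx, so v = 2*cos(2*x): now 2*x**2*cos(2*x) + ∫(-4*x*cos(2*x)) dx.
Step 2. Integrate ∫(-4*x*cos(2*x)) dx by parts with u = x, dv = (-4*cos(2*x)) dx, so v = -2*sin(2*x): now 2*x**2*cos(2*x) - 2*x*sin(2*x) + ∫(2*sin(2*x)) dx.
Step 3. Evaluate the standard form: now 2*x**2*cos(2*x) - 2*x*sin(2*x) - cos(2*x).
Answer: 2*x**2*cos(2*x) - 2*x*sin(2*x) - cos(2*x).


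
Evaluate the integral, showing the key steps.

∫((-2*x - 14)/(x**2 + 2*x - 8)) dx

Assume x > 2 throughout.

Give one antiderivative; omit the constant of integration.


Step 1. Decompose ∫((-2*x - 14)/(x**2 + 2*x - 8)) dx by partial fractions, (-2*x - 14)/(x**2 + 2*x - 8) = 1/(x + 4) - 3/(x - 2): now ∫(-3/(x - 2)) dx + ∫(1/(x + 4)) dx.
Step 2. Evaluate the standard form [assuming x > -4]: now log(x + 4) + ∫(-3/(x - 2)) dx.
Step 3. Evaluate the standard form [assuming x > 2]: now -3*log(x - 2) + log(x + 4).
Answer: -3*log(x - 2) + log(x + 4).


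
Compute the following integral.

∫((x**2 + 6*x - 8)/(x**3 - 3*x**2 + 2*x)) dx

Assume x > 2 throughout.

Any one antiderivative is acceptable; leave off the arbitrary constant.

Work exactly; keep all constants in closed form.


Answer: -4*log(x) + 4*log(x - 2) + log(x - 1).


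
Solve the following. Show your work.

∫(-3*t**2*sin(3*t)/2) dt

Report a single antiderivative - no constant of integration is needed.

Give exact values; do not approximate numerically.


Step 1. Integrate ∫(-3*t**2*sin(3*t)/2) dt by parts with u = t**2, dv = (-3*sin(3*t)/2) dt, so v = cos(3*t)/2: now t**2*cos(3*t)/2 + ∫(-t*cos(3*t)) dt.
Step 2. Integrate ∫(-t*cos(3*t)) dt by parts with u = t, dv = (-cos(3*t)) dt, so v = -sin(3*t)/3: now t**2*cos(3*t)/2 - t*sin(3*t)/3 + ∫(sin(3*t)/3) dt.
Step 3. Evaluate the standard form: now t**2*cos(3*t)/2 - t*sin(3*t)/3 - cos(3*t)/9.
Answer: t**2*cos(3*t)/2 - t*sin(3*t)/3 - cos(3*t)/9.


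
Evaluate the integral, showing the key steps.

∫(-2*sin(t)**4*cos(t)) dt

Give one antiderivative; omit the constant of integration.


Step 1. Substitute u = sin(t), turning ∫(-2*sin(t)**4*cos(t)) dt into ∫(-2*u**4) du: now ∫(-2*u**4) du.
Step 2. Evaluate the standard form: now -2*u**5/5.
Step 3. Substitute back u = sin(t): now -2*sin(t)**5/5.
Answer: -2*sin(t)**5/5.


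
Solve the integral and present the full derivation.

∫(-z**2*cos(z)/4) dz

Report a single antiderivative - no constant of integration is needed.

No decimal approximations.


Step 1. Integrate ∫(-z**2*cos(z)/4) dz by parts with u = z**2, dv = (-cos(z)/4) dz, so v = -sin(z)/4: now -z**2*sin(z)/4 + ∫(z*sin(z)/2) dz.
Step 2. Integrate ∫(z*sin(z)/2) dz by parts with u = z, dv = (sin(z)/2) dz, so v = -cos(z)/2: now -z**2*sin(z)/4 - z*cos(z)/2 + ∫(cos(z)/2) dz.
Step 3. Evaluate the standard form: now -z**2*sin(z)/4 - z*cos(z)/2 + sin(z)/2.
Answer: -z**2*sin(z)/4 - z*cos(z)/2 + sin(z)/2.


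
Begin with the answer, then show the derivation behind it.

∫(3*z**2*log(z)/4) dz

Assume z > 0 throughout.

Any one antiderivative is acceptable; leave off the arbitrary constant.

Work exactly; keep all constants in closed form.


The answer is z**3*log(z)/4 - z**3/12.
Step 1. Integrate ∫(3*z**2*log(z)/4) dz by parts with u = log(z), dv = (3*z**2/4) dz, so v = z**3/4 [assuming z > 0]: now z**3*log(z)/4 + ∫(-z**2/4) dz.
Step 2. Evaluate the standard form: now z**3*log(z)/4 - z**3/12.
Answer: z**3*log(z)/4 - z**3/12.


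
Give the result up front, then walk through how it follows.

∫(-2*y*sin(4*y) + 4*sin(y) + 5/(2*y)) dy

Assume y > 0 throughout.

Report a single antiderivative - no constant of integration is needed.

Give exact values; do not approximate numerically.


The answer is y*cos(4*y)/2 + 5*log(y)/2 - sin(4*y)/8 - 4*cos(y).
Step 1. Rewrite: now ∫(5/(2*y)) dy + ∫(-2*y*sin(4*y)) dy + ∫(4*sin(y)) dy.
Step 2. Integrate ∫(-2*y*sin(4*y)) dy by parts with u = y, dv = (-2*sin(4*y)) dy, so v = cos(4*y)/2: now y*cos(4*y)/2 + ∫(5/(2*y)) dy + ∫(4*sin(y)) dy + ∫(-cos(4*y)/2) dy.
Step 3. Evaluate the standard form: now y*cos(4*y)/2 - sin(4*y)/8 + ∫(5/(2*y)) dy + ∫(4*sin(y)) dy.
Step 4. Evaluate the standard form [assuming y > 0]: now y*cos(4*y)/2 + 5*log(y)/2 - sin(4*y)/8 + ∫(4*sin(y)) dy.
Step 5. Evaluate the standard form: now y*cos(4*y)/2 + 5*log(y)/2 - sin(4*y)/8 - 4*cos(y).
Answer: y*cos(4*y)/2 + 5*log(y)/2 - sin(4*y)/8 - 4*cos(y).


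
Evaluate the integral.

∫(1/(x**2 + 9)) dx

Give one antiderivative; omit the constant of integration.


Answer: atan(x/3)/3.


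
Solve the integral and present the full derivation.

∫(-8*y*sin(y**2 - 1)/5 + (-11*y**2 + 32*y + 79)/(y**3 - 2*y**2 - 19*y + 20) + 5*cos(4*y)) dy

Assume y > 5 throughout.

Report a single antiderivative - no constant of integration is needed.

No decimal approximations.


Step 1. Rewrite: now ∫(-8*y*sin(y**2 - 1)/5) dy + ∫((-11*y**2 + 32*y + 79)/(y**3 - 2*y**2 - 19*y + 20)) dy + ∫(5*cos(4*y)) dy.
Step 2. Decompose ∫((-11*y**2 + 32*y + 79)/(y**3 - 2*y**2 - 19*y + 20)) dy by partial fractions, (-11*y**2 + 32*y + 79)/(y**3 - 2*y**2 - 19*y + 20) = -5/(y + 4) - 5/(y - 1) - 1/(y - 5): now ∫(-8*y*sin(y**2 - 1)/5) dy + ∫(-1/(y - 5)) dy + ∫(-5/(y - 1)) dy + ∫(-5/(y + 4)) dy + ∫(5*cos(4*y)) dy.
Step 3. Evaluate the standard form [assuming y > 5]: now -log(y - 5) + ∫(-8*y*sin(y**2 - 1)/5) dy + ∫(-5/(y - 1)) dy + ∫(-5/(y + 4)) dy + ∫(5*cos(4*y)) dy.
Step 4. Evaluate the standard form [assuming y > 1]: now -log(y - 5) - 5*log(y - 1) + ∫(-8*y*sin(y**2 - 1)/5) dy + ∫(-5/(y + 4)) dy + ∫(5*cos(4*y)) dy.
Step 5. Evaluate the standard form [assuming y > -4]: now -log(y - 5) - 5*log(y - 1) - 5*log(y + 4) + ∫(-8*y*sin(y**2 - 1)/5) dy + ∫(5*cos(4*y)) dy.
Step 6. Substitute u = y**2 - 1, turning ∫(-8*y*sin(y**2 - 1)/5) dy into ∫(-4*sin(u)/5) du: now -log(y - 5) - 5*log(y - 1) - 5*log(y + 4) + ∫(-4*sin(u)/5) du + ∫(5*cos(4*y)) dy.
Step 7. Evaluate the standard form: now -log(y - 5) - 5*log(y - 1) - 5*log(y + 4) + 4*cos(u)/5 + ∫(5*cos(4*y)) dy.
Step 8. Substitute back u = y**2 - 1: now -log(y - 5) - 5*log(y - 1) - 5*log(y + 4) + 4*cos(y**2 - 1)/5 + ∫(5*cos(4*y)) dy.
Step 9. Evaluate the standard form: now -log(y - 5) - 5*log(y - 1) - 5*log(y + 4) + 5*sin(4*y)/4 + 4*cos(y**2 - 1)/5.
Answer: -log(y - 5) - 5*log(y - 1) - 5*log(y + 4) + 5*sin(4*y)/4 + 4*cos(y**2 - 1)/5.
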